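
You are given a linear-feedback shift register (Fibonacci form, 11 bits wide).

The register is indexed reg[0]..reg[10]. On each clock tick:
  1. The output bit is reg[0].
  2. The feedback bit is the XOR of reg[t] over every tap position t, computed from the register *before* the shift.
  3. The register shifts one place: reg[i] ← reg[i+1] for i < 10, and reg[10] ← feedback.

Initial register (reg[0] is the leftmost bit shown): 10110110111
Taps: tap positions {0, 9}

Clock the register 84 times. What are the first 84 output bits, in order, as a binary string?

tick  register→output (feedback)
  0  10110110111→1 (0)
  1  01101101110→0 (1)
  2  11011011101→1 (1)
  3  10110111011→1 (0)
  4  01101110110→0 (1)
  5  11011101101→1 (1)
  6  10111011011→1 (0)
  7  01110110110→0 (1)
  8  11101101101→1 (1)
  9  11011011011→1 (0)
 10  10110110110→1 (0)
 11  01101101100→0 (0)
 12  11011011000→1 (1)
 13  10110110001→1 (1)
 14  01101100011→0 (1)
 15  11011000111→1 (0)
 16  10110001110→1 (0)
 17  01100011100→0 (0)
 18  11000111000→1 (1)
 19  10001110001→1 (1)
 20  00011100011→0 (1)
 21  00111000111→0 (1)
 22  01110001111→0 (1)
 23  11100011111→1 (0)
 24  11000111110→1 (0)
 25  10001111100→1 (1)
 26  00011111001→0 (0)
 27  00111110010→0 (1)
 28  01111100101→0 (0)
 29  11111001010→1 (0)
 30  11110010100→1 (1)
 31  11100101001→1 (1)
 32  11001010011→1 (0)
 33  10010100110→1 (0)
 34  00101001100→0 (0)
 35  01010011000→0 (0)
 36  10100110000→1 (1)
 37  01001100001→0 (0)
 38  10011000010→1 (0)
 39  00110000100→0 (0)
 40  01100001000→0 (0)
 41  11000010000→1 (1)
 42  10000100001→1 (1)
 43  00001000011→0 (1)
 44  00010000111→0 (1)
 45  00100001111→0 (1)
 46  01000011111→0 (1)
 47  10000111111→1 (0)
 48  00001111110→0 (1)
 49  00011111101→0 (0)
 50  00111111010→0 (1)
 51  01111110101→0 (0)
 52  11111101010→1 (0)
 53  11111010100→1 (1)
 54  11110101001→1 (1)
 55  11101010011→1 (0)
 56  11010100110→1 (0)
 57  10101001100→1 (1)
 58  01010011001→0 (0)
 59  10100110010→1 (0)
 60  01001100100→0 (0)
 61  10011001000→1 (1)
 62  00110010001→0 (0)
 63  01100100010→0 (1)
 64  11001000101→1 (1)
 65  10010001011→1 (0)
 66  00100010110→0 (1)
 67  01000101101→0 (0)
 68  10001011010→1 (0)
 69  00010110100→0 (0)
 70  00101101000→0 (0)
 71  01011010000→0 (0)
 72  10110100000→1 (1)
 73  01101000001→0 (0)
 74  11010000010→1 (0)
 75  10100000100→1 (1)
 76  01000001001→0 (0)
 77  10000010010→1 (0)
 78  00000100100→0 (0)
 79  00001001000→0 (0)
 80  00010010000→0 (0)
 81  00100100000→0 (0)
 82  01001000000→0 (0)
 83  10010000000→1 (1)

101101101110110110110001110001111100101001100001000011111101010011001000101101000001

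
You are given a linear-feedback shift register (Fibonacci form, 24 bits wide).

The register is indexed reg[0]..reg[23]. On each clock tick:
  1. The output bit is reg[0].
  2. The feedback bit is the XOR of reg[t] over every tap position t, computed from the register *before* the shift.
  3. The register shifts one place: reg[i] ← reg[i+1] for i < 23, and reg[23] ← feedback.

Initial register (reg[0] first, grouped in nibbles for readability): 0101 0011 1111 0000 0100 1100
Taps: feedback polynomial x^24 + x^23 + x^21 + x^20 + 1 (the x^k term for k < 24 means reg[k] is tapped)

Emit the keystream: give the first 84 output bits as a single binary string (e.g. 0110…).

k : reg_k → out_k, fb_k
0: 010100111111000001001100 → 0, fb=0
1: 101001111110000010011000 → 1, fb=0
2: 010011111100000100110000 → 0, fb=0
3: 100111111000001001100000 → 1, fb=1
4: 001111110000010011000001 → 0, fb=1
5: 011111100000100110000011 → 0, fb=1
6: 111111000001001100000111 → 1, fb=1
7: 111110000010011000001111 → 1, fb=0
8: 111100000100110000011110 → 1, fb=1
9: 111000001001100000111101 → 1, fb=0
10: 110000010011000001111010 → 1, fb=0
11: 100000100110000011110100 → 1, fb=0
12: 000001001100000111101000 → 0, fb=1
13: 000010011000001111010001 → 0, fb=1
14: 000100110000011110100011 → 0, fb=1
15: 001001100000111101000111 → 0, fb=0
16: 010011000001111010001110 → 0, fb=0
17: 100110000011110100011100 → 1, fb=1
18: 001100000111101000111001 → 0, fb=0
19: 011000001111010001110010 → 0, fb=0
20: 110000011110100011100100 → 1, fb=0
21: 100000111101000111001000 → 1, fb=0
22: 000001111010001110010000 → 0, fb=0
23: 000011110100011100100000 → 0, fb=0
24: 000111101000111001000000 → 0, fb=0
25: 001111010001110010000000 → 0, fb=0
26: 011110100011100100000000 → 0, fb=0
27: 111101000111001000000000 → 1, fb=1
28: 111010001110010000000001 → 1, fb=0
29: 110100011100100000000010 → 1, fb=1
30: 101000111001000000000101 → 1, fb=1
31: 010001110010000000001011 → 0, fb=0
32: 100011100100000000010110 → 1, fb=0
33: 000111001000000000101100 → 0, fb=0
34: 001110010000000001011000 → 0, fb=1
35: 011100100000000010110001 → 0, fb=1
36: 111001000000000101100011 → 1, fb=0
37: 110010000000001011000110 → 1, fb=0
38: 100100000000010110001100 → 1, fb=1
39: 001000000000101100011001 → 0, fb=0
40: 010000000001011000110010 → 0, fb=0
41: 100000000010110001100100 → 1, fb=0
42: 000000000101100011001000 → 0, fb=1
43: 000000001011000110010001 → 0, fb=1
44: 000000010110001100100011 → 0, fb=1
45: 000000101100011001000111 → 0, fb=0
46: 000001011000110010001110 → 0, fb=0
47: 000010110001100100011100 → 0, fb=0
48: 000101100011001000111000 → 0, fb=1
49: 001011000110010001110001 → 0, fb=1
50: 010110001100100011100011 → 0, fb=1
51: 101100011001000111000111 → 1, fb=1
52: 011000110010001110001111 → 0, fb=1
53: 110001100100011100011111 → 1, fb=0
54: 100011001000111000111110 → 1, fb=1
55: 000110010001110001111101 → 0, fb=1
56: 001100100011100011111011 → 0, fb=0
57: 011001000111000111110110 → 0, fb=1
58: 110010001110001111101101 → 1, fb=0
59: 100100011100011111011010 → 1, fb=0
60: 001000111000111110110100 → 0, fb=1
61: 010001110001111101101001 → 0, fb=0
62: 100011100011111011010010 → 1, fb=1
63: 000111000111110110100101 → 0, fb=0
64: 001110001111101101001010 → 0, fb=1
65: 011100011111011010010101 → 0, fb=0
66: 111000111110110100101010 → 1, fb=0
67: 110001111101101001010100 → 1, fb=0
68: 100011111011010010101000 → 1, fb=0
69: 000111110110100101010000 → 0, fb=0
70: 001111101101001010100000 → 0, fb=0
71: 011111011010010101000000 → 0, fb=0
72: 111110110100101010000000 → 1, fb=1
73: 111101101001010100000001 → 1, fb=0
74: 111011010010101000000010 → 1, fb=1
75: 110110100101010000000101 → 1, fb=1
76: 101101001010100000001011 → 1, fb=1
77: 011010010101000000010111 → 0, fb=0
78: 110100101010000000101110 → 1, fb=1
79: 101001010100000001011101 → 1, fb=0
80: 010010101000000010111010 → 0, fb=1
81: 100101010000000101110101 → 1, fb=1
82: 001010100000001011101011 → 0, fb=0
83: 010101000000010111010110 → 0, fb=1

010100111111000001001100000111101000111001000000000101100011001000111000111110110100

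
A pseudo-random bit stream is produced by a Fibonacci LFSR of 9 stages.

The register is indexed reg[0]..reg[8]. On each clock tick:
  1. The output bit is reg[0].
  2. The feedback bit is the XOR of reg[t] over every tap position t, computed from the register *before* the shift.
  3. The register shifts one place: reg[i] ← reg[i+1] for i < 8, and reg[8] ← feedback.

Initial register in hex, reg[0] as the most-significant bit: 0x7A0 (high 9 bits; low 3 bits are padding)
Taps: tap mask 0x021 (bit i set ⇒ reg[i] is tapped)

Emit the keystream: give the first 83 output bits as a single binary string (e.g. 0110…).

step | reg (before) | out | fb
   0 | 011110100 | 0 | 0
   1 | 111101000 | 1 | 0
   2 | 111010000 | 1 | 1
   3 | 110100001 | 1 | 1
   4 | 101000011 | 1 | 1
   5 | 010000111 | 0 | 0
   6 | 100001110 | 1 | 0
   7 | 000011100 | 0 | 1
   8 | 000111001 | 0 | 1
   9 | 001110011 | 0 | 0
  10 | 011100110 | 0 | 0
  11 | 111001100 | 1 | 0
  12 | 110011000 | 1 | 0
  13 | 100110000 | 1 | 1
  14 | 001100001 | 0 | 0
  15 | 011000010 | 0 | 0
  16 | 110000100 | 1 | 1
  17 | 100001001 | 1 | 0
  18 | 000010010 | 0 | 0
  19 | 000100100 | 0 | 0
  20 | 001001000 | 0 | 1
  21 | 010010001 | 0 | 0
  22 | 100100010 | 1 | 1
  23 | 001000101 | 0 | 0
  24 | 010001010 | 0 | 1
  25 | 100010101 | 1 | 1
  26 | 000101011 | 0 | 1
  27 | 001010111 | 0 | 0
  28 | 010101110 | 0 | 1
  29 | 101011101 | 1 | 0
  30 | 010111010 | 0 | 1
  31 | 101110101 | 1 | 1
  32 | 011101011 | 0 | 1
  33 | 111010111 | 1 | 1
  34 | 110101111 | 1 | 0
  35 | 101011110 | 1 | 0
  36 | 010111100 | 0 | 1
  37 | 101111001 | 1 | 0
  38 | 011110010 | 0 | 0
  39 | 111100100 | 1 | 1
  40 | 111001001 | 1 | 0
  41 | 110010010 | 1 | 1
  42 | 100100101 | 1 | 1
  43 | 001001011 | 0 | 1
  44 | 010010111 | 0 | 0
  45 | 100101110 | 1 | 0
  46 | 001011100 | 0 | 1
  47 | 010111001 | 0 | 1
  48 | 101110011 | 1 | 1
  49 | 011100111 | 0 | 0
  50 | 111001110 | 1 | 0
  51 | 110011100 | 1 | 0
  52 | 100111000 | 1 | 0
  53 | 001110000 | 0 | 0
  54 | 011100000 | 0 | 0
  55 | 111000000 | 1 | 1
  56 | 110000001 | 1 | 1
  57 | 100000011 | 1 | 1
  58 | 000000111 | 0 | 0
  59 | 000001110 | 0 | 1
  60 | 000011101 | 0 | 1
  61 | 000111011 | 0 | 1
  62 | 001110111 | 0 | 0
  63 | 011101110 | 0 | 1
  64 | 111011101 | 1 | 0
  65 | 110111010 | 1 | 0
  66 | 101110100 | 1 | 1
  67 | 011101001 | 0 | 1
  68 | 111010011 | 1 | 1
  69 | 110100111 | 1 | 1
  70 | 101001111 | 1 | 0
  71 | 010011110 | 0 | 1
  72 | 100111101 | 1 | 0
  73 | 001111010 | 0 | 1
  74 | 011110101 | 0 | 0
  75 | 111101010 | 1 | 0
  76 | 111010100 | 1 | 1
  77 | 110101001 | 1 | 0
  78 | 101010010 | 1 | 1
  79 | 010100101 | 0 | 0
  80 | 101001010 | 1 | 0
  81 | 010010100 | 0 | 0
  82 | 100101000 | 1 | 0

01111010000111001100001001000101011101011110010010111001110000001110111010011110101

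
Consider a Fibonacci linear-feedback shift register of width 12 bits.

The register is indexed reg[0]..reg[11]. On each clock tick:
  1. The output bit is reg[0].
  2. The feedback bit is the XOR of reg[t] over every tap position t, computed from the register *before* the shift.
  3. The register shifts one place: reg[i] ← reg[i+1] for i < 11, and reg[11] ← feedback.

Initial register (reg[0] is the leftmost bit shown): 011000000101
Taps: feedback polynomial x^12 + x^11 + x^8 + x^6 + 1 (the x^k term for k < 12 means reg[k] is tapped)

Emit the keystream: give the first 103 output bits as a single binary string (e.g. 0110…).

k : reg_k → out_k, fb_k
0: 011000000101 → 0, fb=1
1: 110000001011 → 1, fb=1
2: 100000010111 → 1, fb=0
3: 000000101110 → 0, fb=0
4: 000001011100 → 0, fb=1
5: 000010111001 → 0, fb=1
6: 000101110011 → 0, fb=0
7: 001011100110 → 0, fb=1
8: 010111001101 → 0, fb=0
9: 101110011010 → 1, fb=0
10: 011100110100 → 0, fb=1
11: 111001101001 → 1, fb=0
12: 110011010010 → 1, fb=1
13: 100110100101 → 1, fb=1
14: 001101001011 → 0, fb=0
15: 011010010110 → 0, fb=0
16: 110100101100 → 1, fb=1
17: 101001011001 → 1, fb=1
18: 010010110011 → 0, fb=0
19: 100101100110 → 1, fb=0
20: 001011001100 → 0, fb=1
21: 010110011001 → 0, fb=0
22: 101100110010 → 1, fb=0
23: 011001100100 → 0, fb=1
24: 110011001001 → 1, fb=1
25: 100110010011 → 1, fb=0
26: 001100100110 → 0, fb=1
27: 011001001101 → 0, fb=0
28: 110010011010 → 1, fb=0
29: 100100110100 → 1, fb=0
30: 001001101000 → 0, fb=0
31: 010011010000 → 0, fb=0
32: 100110100000 → 1, fb=0
33: 001101000000 → 0, fb=0
34: 011010000000 → 0, fb=0
35: 110100000000 → 1, fb=1
36: 101000000001 → 1, fb=0
37: 010000000010 → 0, fb=0
38: 100000000100 → 1, fb=1
39: 000000001001 → 0, fb=0
40: 000000010010 → 0, fb=0
41: 000000100100 → 0, fb=1
42: 000001001001 → 0, fb=0
43: 000010010010 → 0, fb=0
44: 000100100100 → 0, fb=1
45: 001001001001 → 0, fb=0
46: 010010010010 → 0, fb=0
47: 100100100100 → 1, fb=0
48: 001001001000 → 0, fb=1
49: 010010010001 → 0, fb=1
50: 100100100011 → 1, fb=1
51: 001001000111 → 0, fb=1
52: 010010001111 → 0, fb=0
53: 100100011110 → 1, fb=0
54: 001000111100 → 0, fb=0
55: 010001111000 → 0, fb=0
56: 100011110000 → 1, fb=0
57: 000111100000 → 0, fb=1
58: 001111000001 → 0, fb=1
59: 011110000011 → 0, fb=1
60: 111100000111 → 1, fb=0
61: 111000001110 → 1, fb=0
62: 110000011100 → 1, fb=0
63: 100000111000 → 1, fb=1
64: 000001110001 → 0, fb=0
65: 000011100010 → 0, fb=1
66: 000111000101 → 0, fb=1
67: 001110001011 → 0, fb=0
68: 011100010110 → 0, fb=0
69: 111000101100 → 1, fb=1
70: 110001011001 → 1, fb=1
71: 100010110011 → 1, fb=1
72: 000101100111 → 0, fb=0
73: 001011001110 → 0, fb=1
74: 010110011101 → 0, fb=0
75: 101100111010 → 1, fb=1
76: 011001110101 → 0, fb=0
77: 110011101010 → 1, fb=1
78: 100111010101 → 1, fb=0
79: 001110101010 → 0, fb=0
80: 011101010100 → 0, fb=0
81: 111010101000 → 1, fb=1
82: 110101010001 → 1, fb=0
83: 101010100010 → 1, fb=0
84: 010101000100 → 0, fb=0
85: 101010001000 → 1, fb=0
86: 010100010000 → 0, fb=0
87: 101000100000 → 1, fb=0
88: 010001000000 → 0, fb=0
89: 100010000000 → 1, fb=1
90: 000100000001 → 0, fb=1
91: 001000000011 → 0, fb=1
92: 010000000111 → 0, fb=1
93: 100000001111 → 1, fb=1
94: 000000011111 → 0, fb=0
95: 000000111110 → 0, fb=0
96: 000001111100 → 0, fb=0
97: 000011111000 → 0, fb=0
98: 000111110000 → 0, fb=1
99: 001111100001 → 0, fb=0
100: 011111000010 → 0, fb=0
101: 111110000100 → 1, fb=1
102: 111100001001 → 1, fb=1

0110000001011100110100101100110010011010000000010010010010001111000001110001011001110101010001000000011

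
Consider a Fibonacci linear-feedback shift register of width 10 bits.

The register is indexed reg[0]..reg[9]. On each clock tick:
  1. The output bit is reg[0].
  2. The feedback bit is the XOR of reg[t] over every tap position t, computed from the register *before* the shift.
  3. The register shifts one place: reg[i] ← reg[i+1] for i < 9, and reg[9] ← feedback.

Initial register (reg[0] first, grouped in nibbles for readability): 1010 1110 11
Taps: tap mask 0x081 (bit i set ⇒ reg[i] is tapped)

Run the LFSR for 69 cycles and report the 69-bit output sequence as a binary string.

tick  register→output (feedback)
  0  1010111011→1 (1)
  1  0101110111→0 (1)
  2  1011101111→1 (0)
  3  0111011110→0 (1)
  4  1110111101→1 (0)
  5  1101111010→1 (1)
  6  1011110101→1 (0)
  7  0111101010→0 (0)
  8  1111010100→1 (0)
  9  1110101000→1 (1)
 10  1101010001→1 (1)
 11  1010100011→1 (1)
 12  0101000111→0 (1)
 13  1010001111→1 (0)
 14  0100011110→0 (1)
 15  1000111101→1 (0)
 16  0001111010→0 (0)
 17  0011110100→0 (1)
 18  0111101001→0 (0)
 19  1111010010→1 (1)
 20  1110100101→1 (0)
 21  1101001010→1 (1)
 22  1010010101→1 (0)
 23  0100101010→0 (0)
 24  1001010100→1 (0)
 25  0010101000→0 (0)
 26  0101010000→0 (0)
 27  1010100000→1 (1)
 28  0101000001→0 (0)
 29  1010000010→1 (1)
 30  0100000101→0 (1)
 31  1000001011→1 (1)
 32  0000010111→0 (1)
 33  0000101111→0 (1)
 34  0001011111→0 (1)
 35  0010111111→0 (1)
 36  0101111111→0 (1)
 37  1011111111→1 (0)
 38  0111111110→0 (1)
 39  1111111101→1 (0)
 40  1111111010→1 (1)
 41  1111110101→1 (0)
 42  1111101010→1 (1)
 43  1111010101→1 (0)
 44  1110101010→1 (1)
 45  1101010101→1 (0)
 46  1010101010→1 (1)
 47  0101010101→0 (1)
 48  1010101011→1 (1)
 49  0101010111→0 (1)
 50  1010101111→1 (0)
 51  0101011110→0 (1)
 52  1010111101→1 (0)
 53  0101111010→0 (0)
 54  1011110100→1 (0)
 55  0111101000→0 (0)
 56  1111010000→1 (1)
 57  1110100001→1 (1)
 58  1101000011→1 (1)
 59  1010000111→1 (0)
 60  0100001110→0 (1)
 61  1000011101→1 (0)
 62  0000111010→0 (0)
 63  0001110100→0 (1)
 64  0011101001→0 (0)
 65  0111010010→0 (0)
 66  1110100100→1 (0)
 67  1101001000→1 (1)
 68  1010010001→1 (1)

101011101111010100011110100101010000010111111110101010101111010000111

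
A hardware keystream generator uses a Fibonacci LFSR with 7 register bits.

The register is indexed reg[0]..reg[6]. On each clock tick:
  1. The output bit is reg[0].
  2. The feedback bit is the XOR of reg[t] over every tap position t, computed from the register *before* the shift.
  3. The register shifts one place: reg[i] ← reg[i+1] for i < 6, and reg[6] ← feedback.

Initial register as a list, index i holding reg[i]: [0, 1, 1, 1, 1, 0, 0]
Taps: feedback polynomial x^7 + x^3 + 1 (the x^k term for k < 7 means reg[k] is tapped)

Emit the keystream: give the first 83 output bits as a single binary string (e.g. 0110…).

k : reg_k → out_k, fb_k
0: 0111100 → 0, fb=1
1: 1111001 → 1, fb=0
2: 1110010 → 1, fb=1
3: 1100101 → 1, fb=1
4: 1001011 → 1, fb=0
5: 0010110 → 0, fb=0
6: 0101100 → 0, fb=1
7: 1011001 → 1, fb=0
8: 0110010 → 0, fb=0
9: 1100100 → 1, fb=1
10: 1001001 → 1, fb=0
11: 0010010 → 0, fb=0
12: 0100100 → 0, fb=0
13: 1001000 → 1, fb=0
14: 0010000 → 0, fb=0
15: 0100000 → 0, fb=0
16: 1000000 → 1, fb=1
17: 0000001 → 0, fb=0
18: 0000010 → 0, fb=0
19: 0000100 → 0, fb=0
20: 0001000 → 0, fb=1
21: 0010001 → 0, fb=0
22: 0100010 → 0, fb=0
23: 1000100 → 1, fb=1
24: 0001001 → 0, fb=1
25: 0010011 → 0, fb=0
26: 0100110 → 0, fb=0
27: 1001100 → 1, fb=0
28: 0011000 → 0, fb=1
29: 0110001 → 0, fb=0
30: 1100010 → 1, fb=1
31: 1000101 → 1, fb=1
32: 0001011 → 0, fb=1
33: 0010111 → 0, fb=0
34: 0101110 → 0, fb=1
35: 1011101 → 1, fb=0
36: 0111010 → 0, fb=1
37: 1110101 → 1, fb=1
38: 1101011 → 1, fb=0
39: 1010110 → 1, fb=1
40: 0101101 → 0, fb=1
41: 1011011 → 1, fb=0
42: 0110110 → 0, fb=0
43: 1101100 → 1, fb=0
44: 1011000 → 1, fb=0
45: 0110000 → 0, fb=0
46: 1100000 → 1, fb=1
47: 1000001 → 1, fb=1
48: 0000011 → 0, fb=0
49: 0000110 → 0, fb=0
50: 0001100 → 0, fb=1
51: 0011001 → 0, fb=1
52: 0110011 → 0, fb=0
53: 1100110 → 1, fb=1
54: 1001101 → 1, fb=0
55: 0011010 → 0, fb=1
56: 0110101 → 0, fb=0
57: 1101010 → 1, fb=0
58: 1010100 → 1, fb=1
59: 0101001 → 0, fb=1
60: 1010011 → 1, fb=1
61: 0100111 → 0, fb=0
62: 1001110 → 1, fb=0
63: 0011100 → 0, fb=1
64: 0111001 → 0, fb=1
65: 1110011 → 1, fb=1
66: 1100111 → 1, fb=1
67: 1001111 → 1, fb=0
68: 0011110 → 0, fb=1
69: 0111101 → 0, fb=1
70: 1111011 → 1, fb=0
71: 1110110 → 1, fb=1
72: 1101101 → 1, fb=0
73: 1011010 → 1, fb=0
74: 0110100 → 0, fb=0
75: 1101000 → 1, fb=0
76: 1010000 → 1, fb=1
77: 0100001 → 0, fb=0
78: 1000010 → 1, fb=1
79: 0000101 → 0, fb=0
80: 0001010 → 0, fb=1
81: 0010101 → 0, fb=0
82: 0101010 → 0, fb=1

01111001011001001000000100010011000101110101101100000110011010100111001111011010000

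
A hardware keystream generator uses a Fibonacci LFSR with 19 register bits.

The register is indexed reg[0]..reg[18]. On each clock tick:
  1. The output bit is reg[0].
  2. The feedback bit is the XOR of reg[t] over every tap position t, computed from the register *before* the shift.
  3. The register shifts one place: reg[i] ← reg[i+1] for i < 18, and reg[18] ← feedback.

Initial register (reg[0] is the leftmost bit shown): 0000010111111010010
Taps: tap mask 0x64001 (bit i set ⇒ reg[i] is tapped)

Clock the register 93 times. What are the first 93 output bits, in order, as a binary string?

000001011111101001000011100000101010011100001101100101101010101111100111111000110011000111110

step | reg (before) | out | fb
   0 | 0000010111111010010 | 0 | 0
   1 | 0000101111110100100 | 0 | 0
   2 | 0001011111101001000 | 0 | 0
   3 | 0010111111010010000 | 0 | 1
   4 | 0101111110100100001 | 0 | 1
   5 | 1011111101001000011 | 1 | 1
   6 | 0111111010010000111 | 0 | 0
   7 | 1111110100100001110 | 1 | 0
   8 | 1111101001000011100 | 1 | 0
   9 | 1111010010000111000 | 1 | 0
  10 | 1110100100001110000 | 1 | 0
  11 | 1101001000011100000 | 1 | 1
  12 | 1010010000111000001 | 1 | 0
  13 | 0100100001110000010 | 0 | 1
  14 | 1001000011100000101 | 1 | 0
  15 | 0010000111000001010 | 0 | 1
  16 | 0100001110000010101 | 0 | 0
  17 | 1000011100000101010 | 1 | 0
  18 | 0000111000001010100 | 0 | 1
  19 | 0001110000010101001 | 0 | 1
  20 | 0011100000101010011 | 0 | 1
  21 | 0111000001010100111 | 0 | 0
  22 | 1110000010101001110 | 1 | 0
  23 | 1100000101010011100 | 1 | 0
  24 | 1000001010100111000 | 1 | 0
  25 | 0000010101001110000 | 0 | 1
  26 | 0000101010011100001 | 0 | 1
  27 | 0001010100111000011 | 0 | 0
  28 | 0010101001110000110 | 0 | 1
  29 | 0101010011100001101 | 0 | 1
  30 | 1010100111000011011 | 1 | 0
  31 | 0101001110000110110 | 0 | 0
  32 | 1010011100001101100 | 1 | 1
  33 | 0100111000011011001 | 0 | 0
  34 | 1001110000110110010 | 1 | 1
  35 | 0011100001101100101 | 0 | 1
  36 | 0111000011011001011 | 0 | 0
  37 | 1110000110110010110 | 1 | 1
  38 | 1100001101100101101 | 1 | 0
  39 | 1000011011001011010 | 1 | 1
  40 | 0000110110010110101 | 0 | 0
  41 | 0001101100101101010 | 0 | 1
  42 | 0011011001011010101 | 0 | 0
  43 | 0110110010110101010 | 0 | 1
  44 | 1101100101101010101 | 1 | 1
  45 | 1011001011010101011 | 1 | 1
  46 | 0110010110101010111 | 0 | 1
  47 | 1100101101010101111 | 1 | 1
  48 | 1001011010101011111 | 1 | 0
  49 | 0010110101010111110 | 0 | 0
  50 | 0101101010101111100 | 0 | 1
  51 | 1011010101011111001 | 1 | 1
  52 | 0110101010111110011 | 0 | 1
  53 | 1101010101111100111 | 1 | 1
  54 | 1010101011111001111 | 1 | 1
  55 | 0101010111110011111 | 0 | 1
  56 | 1010101111100111111 | 1 | 0
  57 | 0101011111001111110 | 0 | 0
  58 | 1010111110011111100 | 1 | 0
  59 | 0101111100111111000 | 0 | 1
  60 | 1011111001111110001 | 1 | 1
  61 | 0111110011111100011 | 0 | 0
  62 | 1111100111111000110 | 1 | 0
  63 | 1111001111110001100 | 1 | 1
  64 | 1110011111100011001 | 1 | 1
  65 | 1100111111000110011 | 1 | 0
  66 | 1001111110001100110 | 1 | 0
  67 | 0011111100011001100 | 0 | 0
  68 | 0111111000110011000 | 0 | 1
  69 | 1111110001100110001 | 1 | 1
  70 | 1111100011001100011 | 1 | 1
  71 | 1111000110011000111 | 1 | 1
  72 | 1110001100110001111 | 1 | 1
  73 | 1100011001100011111 | 1 | 0
  74 | 1000110011000111110 | 1 | 1
  75 | 0001100110001111101 | 0 | 0
  76 | 0011001100011111010 | 0 | 0
  77 | 0110011000111110100 | 0 | 1
  78 | 1100110001111101001 | 1 | 0
  79 | 1001100011111010010 | 1 | 1
  80 | 0011000111110100101 | 0 | 1
  81 | 0110001111101001011 | 0 | 0
  82 | 1100011111010010110 | 1 | 1
  83 | 1000111110100101101 | 1 | 0
  84 | 0001111101001011010 | 0 | 0
  85 | 0011111010010110100 | 0 | 1
  86 | 0111110100101101001 | 0 | 1
  87 | 1111101001011010011 | 1 | 0
  88 | 1111010010110100110 | 1 | 0
  89 | 1110100101101001100 | 1 | 1
  90 | 1101001011010011001 | 1 | 1
  91 | 1010010110100110011 | 1 | 0
  92 | 0100101101001100110 | 0 | 1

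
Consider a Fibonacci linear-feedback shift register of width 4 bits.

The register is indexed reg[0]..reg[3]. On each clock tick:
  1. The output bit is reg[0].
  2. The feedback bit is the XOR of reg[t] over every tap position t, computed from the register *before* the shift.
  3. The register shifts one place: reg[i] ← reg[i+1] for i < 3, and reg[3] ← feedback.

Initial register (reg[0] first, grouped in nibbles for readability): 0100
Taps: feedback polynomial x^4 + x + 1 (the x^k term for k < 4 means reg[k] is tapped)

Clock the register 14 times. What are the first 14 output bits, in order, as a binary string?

01001101011110

step | reg (before) | out | fb
   0 | 0100 | 0 | 1
   1 | 1001 | 1 | 1
   2 | 0011 | 0 | 0
   3 | 0110 | 0 | 1
   4 | 1101 | 1 | 0
   5 | 1010 | 1 | 1
   6 | 0101 | 0 | 1
   7 | 1011 | 1 | 1
   8 | 0111 | 0 | 1
   9 | 1111 | 1 | 0
  10 | 1110 | 1 | 0
  11 | 1100 | 1 | 0
  12 | 1000 | 1 | 1
  13 | 0001 | 0 | 0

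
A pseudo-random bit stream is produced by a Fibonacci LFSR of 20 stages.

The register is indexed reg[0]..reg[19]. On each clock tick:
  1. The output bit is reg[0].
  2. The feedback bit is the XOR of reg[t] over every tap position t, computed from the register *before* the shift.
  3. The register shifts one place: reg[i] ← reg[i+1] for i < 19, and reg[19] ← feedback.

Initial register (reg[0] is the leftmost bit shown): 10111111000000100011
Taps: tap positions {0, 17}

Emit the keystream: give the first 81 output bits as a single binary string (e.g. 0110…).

k : reg_k → out_k, fb_k
0: 10111111000000100011 → 1, fb=1
1: 01111110000001000111 → 0, fb=1
2: 11111100000010001111 → 1, fb=0
3: 11111000000100011110 → 1, fb=0
4: 11110000001000111100 → 1, fb=0
5: 11100000010001111000 → 1, fb=1
6: 11000000100011110001 → 1, fb=1
7: 10000001000111100011 → 1, fb=1
8: 00000010001111000111 → 0, fb=1
9: 00000100011110001111 → 0, fb=1
10: 00001000111100011111 → 0, fb=1
11: 00010001111000111111 → 0, fb=1
12: 00100011110001111111 → 0, fb=1
13: 01000111100011111111 → 0, fb=1
14: 10001111000111111111 → 1, fb=0
15: 00011110001111111110 → 0, fb=1
16: 00111100011111111101 → 0, fb=1
17: 01111000111111111011 → 0, fb=0
18: 11110001111111110110 → 1, fb=0
19: 11100011111111101100 → 1, fb=0
20: 11000111111111011000 → 1, fb=1
21: 10001111111110110001 → 1, fb=1
22: 00011111111101100011 → 0, fb=0
23: 00111111111011000110 → 0, fb=1
24: 01111111110110001101 → 0, fb=1
25: 11111111101100011011 → 1, fb=1
26: 11111111011000110111 → 1, fb=0
27: 11111110110001101110 → 1, fb=0
28: 11111101100011011100 → 1, fb=0
29: 11111011000110111000 → 1, fb=1
30: 11110110001101110001 → 1, fb=1
31: 11101100011011100011 → 1, fb=1
32: 11011000110111000111 → 1, fb=0
33: 10110001101110001110 → 1, fb=0
34: 01100011011100011100 → 0, fb=1
35: 11000110111000111001 → 1, fb=1
36: 10001101110001110011 → 1, fb=1
37: 00011011100011100111 → 0, fb=1
38: 00110111000111001111 → 0, fb=1
39: 01101110001110011111 → 0, fb=1
40: 11011100011100111111 → 1, fb=0
41: 10111000111001111110 → 1, fb=0
42: 01110001110011111100 → 0, fb=1
43: 11100011100111111001 → 1, fb=1
44: 11000111001111110011 → 1, fb=1
45: 10001110011111100111 → 1, fb=0
46: 00011100111111001110 → 0, fb=1
47: 00111001111110011101 → 0, fb=1
48: 01110011111100111011 → 0, fb=0
49: 11100111111001110110 → 1, fb=0
50: 11001111110011101100 → 1, fb=0
51: 10011111100111011000 → 1, fb=1
52: 00111111001110110001 → 0, fb=0
53: 01111110011101100010 → 0, fb=0
54: 11111100111011000100 → 1, fb=0
55: 11111001110110001000 → 1, fb=1
56: 11110011101100010001 → 1, fb=1
57: 11100111011000100011 → 1, fb=1
58: 11001110110001000111 → 1, fb=0
59: 10011101100010001110 → 1, fb=0
60: 00111011000100011100 → 0, fb=1
61: 01110110001000111001 → 0, fb=0
62: 11101100010001110010 → 1, fb=1
63: 11011000100011100101 → 1, fb=0
64: 10110001000111001010 → 1, fb=1
65: 01100010001110010101 → 0, fb=1
66: 11000100011100101011 → 1, fb=1
67: 10001000111001010111 → 1, fb=0
68: 00010001110010101110 → 0, fb=1
69: 00100011100101011101 → 0, fb=1
70: 01000111001010111011 → 0, fb=0
71: 10001110010101110110 → 1, fb=0
72: 00011100101011101100 → 0, fb=1
73: 00111001010111011001 → 0, fb=0
74: 01110010101110110010 → 0, fb=0
75: 11100101011101100100 → 1, fb=0
76: 11001010111011001000 → 1, fb=1
77: 10010101110110010001 → 1, fb=1
78: 00101011101100100011 → 0, fb=0
79: 01010111011001000110 → 0, fb=1
80: 10101110110010001101 → 1, fb=0

101111110000001000111100011111111101100011011100011100111111001110110001000111001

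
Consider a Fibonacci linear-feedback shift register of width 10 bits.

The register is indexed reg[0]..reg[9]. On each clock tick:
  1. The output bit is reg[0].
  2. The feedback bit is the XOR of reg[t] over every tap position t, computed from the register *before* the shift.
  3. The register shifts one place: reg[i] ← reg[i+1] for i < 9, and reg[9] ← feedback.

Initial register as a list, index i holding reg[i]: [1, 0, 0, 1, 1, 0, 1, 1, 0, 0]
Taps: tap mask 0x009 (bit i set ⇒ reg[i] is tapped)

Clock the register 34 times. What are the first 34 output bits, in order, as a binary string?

tick  register→output (feedback)
  0  1001101100→1 (0)
  1  0011011000→0 (1)
  2  0110110001→0 (0)
  3  1101100010→1 (0)
  4  1011000100→1 (0)
  5  0110001000→0 (0)
  6  1100010000→1 (1)
  7  1000100001→1 (1)
  8  0001000011→0 (1)
  9  0010000111→0 (0)
 10  0100001110→0 (0)
 11  1000011100→1 (1)
 12  0000111001→0 (0)
 13  0001110010→0 (1)
 14  0011100101→0 (1)
 15  0111001011→0 (1)
 16  1110010111→1 (1)
 17  1100101111→1 (1)
 18  1001011111→1 (0)
 19  0010111110→0 (0)
 20  0101111100→0 (1)
 21  1011111001→1 (0)
 22  0111110010→0 (1)
 23  1111100101→1 (0)
 24  1111001010→1 (0)
 25  1110010100→1 (1)
 26  1100101001→1 (1)
 27  1001010011→1 (0)
 28  0010100110→0 (0)
 29  0101001100→0 (1)
 30  1010011001→1 (1)
 31  0100110011→0 (0)
 32  1001100110→1 (0)
 33  0011001100→0 (1)

1001101100010000111001011111001010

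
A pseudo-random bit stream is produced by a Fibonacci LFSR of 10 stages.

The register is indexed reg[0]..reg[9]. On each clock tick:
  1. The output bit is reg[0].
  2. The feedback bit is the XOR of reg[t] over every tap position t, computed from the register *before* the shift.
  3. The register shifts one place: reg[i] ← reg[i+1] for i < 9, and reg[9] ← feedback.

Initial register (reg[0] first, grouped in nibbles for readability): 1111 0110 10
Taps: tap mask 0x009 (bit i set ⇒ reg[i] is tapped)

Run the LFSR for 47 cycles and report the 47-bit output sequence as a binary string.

tick  register→output (feedback)
  0  1111011010→1 (0)
  1  1110110100→1 (1)
  2  1101101001→1 (0)
  3  1011010010→1 (0)
  4  0110100100→0 (0)
  5  1101001000→1 (0)
  6  1010010000→1 (1)
  7  0100100001→0 (0)
  8  1001000010→1 (0)
  9  0010000100→0 (0)
 10  0100001000→0 (0)
 11  1000010000→1 (1)
 12  0000100001→0 (0)
 13  0001000010→0 (1)
 14  0010000101→0 (0)
 15  0100001010→0 (0)
 16  1000010100→1 (1)
 17  0000101001→0 (0)
 18  0001010010→0 (1)
 19  0010100101→0 (0)
 20  0101001010→0 (1)
 21  1010010101→1 (1)
 22  0100101011→0 (0)
 23  1001010110→1 (0)
 24  0010101100→0 (0)
 25  0101011000→0 (1)
 26  1010110001→1 (1)
 27  0101100011→0 (1)
 28  1011000111→1 (0)
 29  0110001110→0 (0)
 30  1100011100→1 (1)
 31  1000111001→1 (1)
 32  0001110011→0 (1)
 33  0011100111→0 (1)
 34  0111001111→0 (1)
 35  1110011111→1 (1)
 36  1100111111→1 (1)
 37  1001111111→1 (0)
 38  0011111110→0 (1)
 39  0111111101→0 (1)
 40  1111111011→1 (0)
 41  1111110110→1 (0)
 42  1111101100→1 (0)
 43  1111011000→1 (0)
 44  1110110000→1 (1)
 45  1101100001→1 (0)
 46  1011000010→1 (0)

11110110100100001000010100101011000111001111111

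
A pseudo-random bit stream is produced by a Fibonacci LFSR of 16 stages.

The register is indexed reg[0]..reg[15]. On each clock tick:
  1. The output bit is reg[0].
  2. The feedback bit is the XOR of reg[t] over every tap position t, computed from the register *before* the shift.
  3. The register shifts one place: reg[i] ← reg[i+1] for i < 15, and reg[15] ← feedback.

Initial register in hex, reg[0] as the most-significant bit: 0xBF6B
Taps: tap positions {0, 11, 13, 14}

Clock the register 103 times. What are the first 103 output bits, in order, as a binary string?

1011111101101011010110001001101001010101111101101001011000000111101100011100000111111110011001111100101

k : reg_k → out_k, fb_k
0: 1011111101101011 → 1, fb=0
1: 0111111011010110 → 0, fb=1
2: 1111110110101101 → 1, fb=0
3: 1111101101011010 → 1, fb=1
4: 1111011010110101 → 1, fb=1
5: 1110110101101011 → 1, fb=0
6: 1101101011010110 → 1, fb=0
7: 1011010110101100 → 1, fb=0
8: 0110101101011000 → 0, fb=1
9: 1101011010110001 → 1, fb=0
10: 1010110101100010 → 1, fb=0
11: 0101101011000100 → 0, fb=1
12: 1011010110001001 → 1, fb=1
13: 0110101100010011 → 0, fb=0
14: 1101011000100110 → 1, fb=1
15: 1010110001001101 → 1, fb=0
16: 0101100010011010 → 0, fb=0
17: 1011000100110100 → 1, fb=1
18: 0110001001101001 → 0, fb=0
19: 1100010011010010 → 1, fb=1
20: 1000100110100101 → 1, fb=0
21: 0001001101001010 → 0, fb=1
22: 0010011010010101 → 0, fb=0
23: 0100110100101010 → 0, fb=1
24: 1001101001010101 → 1, fb=1
25: 0011010010101011 → 0, fb=1
26: 0110100101010111 → 0, fb=1
27: 1101001010101111 → 1, fb=1
28: 1010010101011111 → 1, fb=0
29: 0100101010111110 → 0, fb=1
30: 1001010101111101 → 1, fb=1
31: 0010101011111011 → 0, fb=0
32: 0101010111110110 → 0, fb=1
33: 1010101111101101 → 1, fb=0
34: 0101011111011010 → 0, fb=0
35: 1010111110110100 → 1, fb=1
36: 0101111101101001 → 0, fb=0
37: 1011111011010010 → 1, fb=1
38: 0111110110100101 → 0, fb=1
39: 1111101101001011 → 1, fb=0
40: 1111011010010110 → 1, fb=0
41: 1110110100101100 → 1, fb=0
42: 1101101001011000 → 1, fb=0
43: 1011010010110000 → 1, fb=0
44: 0110100101100000 → 0, fb=0
45: 1101001011000000 → 1, fb=1
46: 1010010110000001 → 1, fb=1
47: 0100101100000011 → 0, fb=1
48: 1001011000000111 → 1, fb=1
49: 0010110000001111 → 0, fb=0
50: 0101100000011110 → 0, fb=1
51: 1011000000111101 → 1, fb=1
52: 0110000001111011 → 0, fb=0
53: 1100000011110110 → 1, fb=0
54: 1000000111101100 → 1, fb=0
55: 0000001111011000 → 0, fb=1
56: 0000011110110001 → 0, fb=1
57: 0000111101100011 → 0, fb=1
58: 0001111011000111 → 0, fb=0
59: 0011110110001110 → 0, fb=0
60: 0111101100011100 → 0, fb=0
61: 1111011000111000 → 1, fb=0
62: 1110110001110000 → 1, fb=0
63: 1101100011100000 → 1, fb=1
64: 1011000111000001 → 1, fb=1
65: 0110001110000011 → 0, fb=1
66: 1100011100000111 → 1, fb=1
67: 1000111000001111 → 1, fb=1
68: 0001110000011111 → 0, fb=1
69: 0011100000111111 → 0, fb=1
70: 0111000001111111 → 0, fb=1
71: 1110000011111111 → 1, fb=0
72: 1100000111111110 → 1, fb=0
73: 1000001111111100 → 1, fb=1
74: 0000011111111001 → 0, fb=1
75: 0000111111110011 → 0, fb=0
76: 0001111111100110 → 0, fb=0
77: 0011111111001100 → 0, fb=1
78: 0111111110011001 → 0, fb=1
79: 1111111100110011 → 1, fb=1
80: 1111111001100111 → 1, fb=1
81: 1111110011001111 → 1, fb=1
82: 1111100110011111 → 1, fb=0
83: 1111001100111110 → 1, fb=0
84: 1110011001111100 → 1, fb=1
85: 1100110011111001 → 1, fb=0
86: 1001100111110010 → 1, fb=1
87: 0011001111100101 → 0, fb=1
88: 0110011111001011 → 0, fb=1
89: 1100111110010111 → 1, fb=0
90: 1001111100101110 → 1, fb=1
91: 0011111001011101 → 0, fb=0
92: 0111110010111010 → 0, fb=0
93: 1111100101110100 → 1, fb=1
94: 1111001011101001 → 1, fb=1
95: 1110010111010011 → 1, fb=1
96: 1100101110100111 → 1, fb=1
97: 1001011101001111 → 1, fb=1
98: 0010111010011111 → 0, fb=1
99: 0101110100111111 → 0, fb=1
100: 1011101001111111 → 1, fb=0
101: 0111010011111110 → 0, fb=1
102: 1110100111111101 → 1, fb=1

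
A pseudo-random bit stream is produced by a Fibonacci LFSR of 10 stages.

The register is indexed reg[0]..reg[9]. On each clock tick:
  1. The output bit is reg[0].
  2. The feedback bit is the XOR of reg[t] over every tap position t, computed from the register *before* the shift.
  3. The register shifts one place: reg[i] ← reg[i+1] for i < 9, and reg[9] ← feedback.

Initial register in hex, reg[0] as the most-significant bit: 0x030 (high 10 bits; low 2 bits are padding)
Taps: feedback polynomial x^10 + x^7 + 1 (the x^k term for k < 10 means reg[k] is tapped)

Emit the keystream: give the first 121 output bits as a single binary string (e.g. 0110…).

tick  register→output (feedback)
  0  0000001100→0 (1)
  1  0000011001→0 (0)
  2  0000110010→0 (0)
  3  0001100100→0 (1)
  4  0011001001→0 (0)
  5  0110010010→0 (0)
  6  1100100100→1 (0)
  7  1001001000→1 (1)
  8  0010010001→0 (0)
  9  0100100010→0 (0)
 10  1001000100→1 (0)
 11  0010001000→0 (0)
 12  0100010000→0 (0)
 13  1000100000→1 (1)
 14  0001000001→0 (0)
 15  0010000010→0 (0)
 16  0100000100→0 (1)
 17  1000001001→1 (1)
 18  0000010011→0 (0)
 19  0000100110→0 (1)
 20  0001001101→0 (1)
 21  0010011011→0 (0)
 22  0100110110→0 (1)
 23  1001101101→1 (0)
 24  0011011010→0 (0)
 25  0110110100→0 (1)
 26  1101101001→1 (1)
 27  1011010011→1 (1)
 28  0110100111→0 (1)
 29  1101001111→1 (0)
 30  1010011110→1 (0)
 31  0100111100→0 (1)
 32  1001111001→1 (1)
 33  0011110011→0 (0)
 34  0111100110→0 (1)
 35  1111001101→1 (0)
 36  1110011010→1 (1)
 37  1100110101→1 (0)
 38  1001101010→1 (1)
 39  0011010101→0 (1)
 40  0110101011→0 (0)
 41  1101010110→1 (0)
 42  1010101100→1 (0)
 43  0101011000→0 (0)
 44  1010110000→1 (1)
 45  0101100001→0 (0)
 46  1011000010→1 (1)
 47  0110000101→0 (1)
 48  1100001011→1 (1)
 49  1000010111→1 (0)
 50  0000101110→0 (1)
 51  0001011101→0 (1)
 52  0010111011→0 (0)
 53  0101110110→0 (1)
 54  1011101101→1 (0)
 55  0111011010→0 (0)
 56  1110110100→1 (0)
 57  1101101000→1 (1)
 58  1011010001→1 (1)
 59  0110100011→0 (0)
 60  1101000110→1 (0)
 61  1010001100→1 (0)
 62  0100011000→0 (0)
 63  1000110000→1 (1)
 64  0001100001→0 (0)
 65  0011000010→0 (0)
 66  0110000100→0 (1)
 67  1100001001→1 (1)
 68  1000010011→1 (1)
 69  0000100111→0 (1)
 70  0001001111→0 (1)
 71  0010011111→0 (1)
 72  0100111111→0 (1)
 73  1001111111→1 (0)
 74  0011111110→0 (1)
 75  0111111101→0 (1)
 76  1111111011→1 (1)
 77  1111110111→1 (0)
 78  1111101110→1 (0)
 79  1111011100→1 (0)
 80  1110111000→1 (1)
 81  1101110001→1 (1)
 82  1011100011→1 (1)
 83  0111000111→0 (1)
 84  1110001111→1 (0)
 85  1100011110→1 (0)
 86  1000111100→1 (0)
 87  0001111000→0 (0)
 88  0011110000→0 (0)
 89  0111100000→0 (0)
 90  1111000000→1 (1)
 91  1110000001→1 (1)
 92  1100000011→1 (1)
 93  1000000111→1 (0)
 94  0000001110→0 (1)
 95  0000011101→0 (1)
 96  0000111011→0 (0)
 97  0001110110→0 (1)
 98  0011101101→0 (1)
 99  0111011011→0 (0)
100  1110110110→1 (0)
101  1101101100→1 (0)
102  1011011000→1 (1)
103  0110110001→0 (0)
104  1101100010→1 (1)
105  1011000101→1 (0)
106  0110001010→0 (0)
107  1100010100→1 (0)
108  1000101000→1 (1)
109  0001010001→0 (0)
110  0010100010→0 (0)
111  0101000100→0 (1)
112  1010001001→1 (1)
113  0100010011→0 (0)
114  1000100110→1 (0)
115  0001001100→0 (1)
116  0010011001→0 (0)
117  0100110010→0 (0)
118  1001100100→1 (0)
119  0011001000→0 (0)
120  0110010000→0 (0)

0000001100100100010000010011011010011110011010101100001011101101000110000100111111101110001111000000111011011000101000100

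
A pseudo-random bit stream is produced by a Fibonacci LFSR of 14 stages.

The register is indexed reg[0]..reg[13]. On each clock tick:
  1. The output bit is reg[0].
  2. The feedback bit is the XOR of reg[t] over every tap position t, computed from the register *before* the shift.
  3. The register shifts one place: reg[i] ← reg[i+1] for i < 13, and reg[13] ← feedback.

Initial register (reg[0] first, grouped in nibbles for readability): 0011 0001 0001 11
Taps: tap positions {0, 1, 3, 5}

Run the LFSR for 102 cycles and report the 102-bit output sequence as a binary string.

step | reg (before) | out | fb
   0 | 00110001000111 | 0 | 1
   1 | 01100010001111 | 0 | 1
   2 | 11000100011111 | 1 | 1
   3 | 10001000111111 | 1 | 1
   4 | 00010001111111 | 0 | 1
   5 | 00100011111111 | 0 | 0
   6 | 01000111111110 | 0 | 0
   7 | 10001111111100 | 1 | 0
   8 | 00011111111000 | 0 | 0
   9 | 00111111110000 | 0 | 0
  10 | 01111111100000 | 0 | 1
  11 | 11111111000001 | 1 | 0
  12 | 11111110000010 | 1 | 0
  13 | 11111100000100 | 1 | 0
  14 | 11111000001000 | 1 | 1
  15 | 11110000010001 | 1 | 1
  16 | 11100000100011 | 1 | 0
  17 | 11000001000110 | 1 | 0
  18 | 10000010001100 | 1 | 1
  19 | 00000100011001 | 0 | 1
  20 | 00001000110011 | 0 | 0
  21 | 00010001100110 | 0 | 1
  22 | 00100011001101 | 0 | 0
  23 | 01000110011010 | 0 | 0
  24 | 10001100110100 | 1 | 0
  25 | 00011001101000 | 0 | 1
  26 | 00110011010001 | 0 | 1
  27 | 01100110100011 | 0 | 0
  28 | 11001101000110 | 1 | 1
  29 | 10011010001101 | 1 | 0
  30 | 00110100011010 | 0 | 0
  31 | 01101000110100 | 0 | 1
  32 | 11010001101001 | 1 | 1
  33 | 10100011010011 | 1 | 1
  34 | 01000110100111 | 0 | 0
  35 | 10001101001110 | 1 | 0
  36 | 00011010011100 | 0 | 1
  37 | 00110100111001 | 0 | 0
  38 | 01101001110010 | 0 | 1
  39 | 11010011100101 | 1 | 1
  40 | 10100111001011 | 1 | 0
  41 | 01001110010110 | 0 | 0
  42 | 10011100101100 | 1 | 1
  43 | 00111001011001 | 0 | 1
  44 | 01110010110011 | 0 | 0
  45 | 11100101100110 | 1 | 1
  46 | 11001011001101 | 1 | 0
  47 | 10010110011010 | 1 | 1
  48 | 00101100110101 | 0 | 1
  49 | 01011001101011 | 0 | 0
  50 | 10110011010110 | 1 | 0
  51 | 01100110101100 | 0 | 0
  52 | 11001101011000 | 1 | 1
  53 | 10011010110001 | 1 | 0
  54 | 00110101100010 | 0 | 0
  55 | 01101011000100 | 0 | 1
  56 | 11010110001001 | 1 | 0
  57 | 10101100010010 | 1 | 0
  58 | 01011000100100 | 0 | 0
  59 | 10110001001000 | 1 | 0
  60 | 01100010010000 | 0 | 1
  61 | 11000100100001 | 1 | 1
  62 | 10001001000011 | 1 | 1
  63 | 00010010000111 | 0 | 1
  64 | 00100100001111 | 0 | 1
  65 | 01001000011111 | 0 | 1
  66 | 10010000111111 | 1 | 0
  67 | 00100001111110 | 0 | 0
  68 | 01000011111100 | 0 | 1
  69 | 10000111111001 | 1 | 0
  70 | 00001111110010 | 0 | 1
  71 | 00011111100101 | 0 | 0
  72 | 00111111001010 | 0 | 0
  73 | 01111110010100 | 0 | 1
  74 | 11111100101001 | 1 | 0
  75 | 11111001010010 | 1 | 1
  76 | 11110010100101 | 1 | 1
  77 | 11100101001011 | 1 | 1
  78 | 11001010010111 | 1 | 0
  79 | 10010100101110 | 1 | 1
  80 | 00101001011101 | 0 | 0
  81 | 01010010111010 | 0 | 0
  82 | 10100101110100 | 1 | 0
  83 | 01001011101000 | 0 | 1
  84 | 10010111010001 | 1 | 1
  85 | 00101110100011 | 0 | 1
  86 | 01011101000111 | 0 | 1
  87 | 10111010001111 | 1 | 0
  88 | 01110100011110 | 0 | 1
  89 | 11101000111101 | 1 | 0
  90 | 11010001111010 | 1 | 1
  91 | 10100011110101 | 1 | 1
  92 | 01000111101011 | 0 | 0
  93 | 10001111010110 | 1 | 0
  94 | 00011110101100 | 0 | 0
  95 | 00111101011000 | 0 | 0
  96 | 01111010110000 | 0 | 0
  97 | 11110101100000 | 1 | 0
  98 | 11101011000000 | 1 | 0
  99 | 11010110000000 | 1 | 0
 100 | 10101100000000 | 1 | 0
 101 | 01011000000000 | 0 | 0

001100010001111111100000100011001101000110100111001011001101011000100100001111110010100101110100011110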